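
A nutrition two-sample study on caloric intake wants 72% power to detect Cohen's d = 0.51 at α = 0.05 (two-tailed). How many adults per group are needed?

z_{α/2} = 1.96, z_β = Φ⁻¹(0.72) = 0.583. For medium effect (d = 0.51): n per group = 2(z_{α/2} + z_β)²/d² = 2(1.96 + 0.583)²/0.51² = 49.7 → 50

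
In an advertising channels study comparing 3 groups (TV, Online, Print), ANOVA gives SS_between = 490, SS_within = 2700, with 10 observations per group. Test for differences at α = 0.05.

df_between = 2, df_within = 27. F = MS_between/MS_within = 245.0/100.0 = 2.45. F_crit ≈ 3.354. Fail to reject H₀.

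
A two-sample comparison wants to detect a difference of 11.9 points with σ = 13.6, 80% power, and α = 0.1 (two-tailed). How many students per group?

n per group = 2(z_α/2 + z_β)²σ²/d² = 2×(1.645 + 0.84)²×13.6²/11.9² = 16.1 → n = 17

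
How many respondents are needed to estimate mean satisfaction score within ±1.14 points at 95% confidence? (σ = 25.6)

n = (z*σ/E)² = (1.96×25.6/1.14)² = 1937.2 → n = 1938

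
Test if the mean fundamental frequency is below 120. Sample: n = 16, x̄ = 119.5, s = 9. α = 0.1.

t = (119.5 - 120)/(9/√16) = -0.222, df = 15. Critical t = -1.341. Fail to reject H₀.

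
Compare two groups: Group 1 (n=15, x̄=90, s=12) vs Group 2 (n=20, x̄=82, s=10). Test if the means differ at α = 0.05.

Pooled sp = 10.89. t = 2.15, df = 33. Critical t = ±2.035. Reject H₀.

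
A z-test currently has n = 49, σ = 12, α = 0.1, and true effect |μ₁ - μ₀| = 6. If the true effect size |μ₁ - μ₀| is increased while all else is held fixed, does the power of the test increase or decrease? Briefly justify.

Power increases: a larger true effect increases the non-centrality λ = |μ₁ - μ₀|/(σ/√n).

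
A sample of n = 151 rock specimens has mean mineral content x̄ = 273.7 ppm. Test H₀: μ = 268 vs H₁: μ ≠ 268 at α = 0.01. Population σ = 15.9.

z = (x̄ - μ₀)/(σ/√n) = (273.7 - 268)/(15.9/√151) = 4.405. Critical value: ±2.576. Since |4.405| > 2.576, Reject H₀.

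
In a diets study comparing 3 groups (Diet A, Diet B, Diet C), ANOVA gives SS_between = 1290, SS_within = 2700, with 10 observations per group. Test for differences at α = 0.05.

df_between = 2, df_within = 27. F = MS_between/MS_within = 645.0/100.0 = 6.45. F_crit ≈ 3.354. Reject H₀. At least one mean differs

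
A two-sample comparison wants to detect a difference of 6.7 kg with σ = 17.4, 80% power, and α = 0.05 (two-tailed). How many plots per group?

n per group = 2(z_α/2 + z_β)²σ²/d² = 2×(1.96 + 0.84)²×17.4²/6.7² = 105.8 → n = 106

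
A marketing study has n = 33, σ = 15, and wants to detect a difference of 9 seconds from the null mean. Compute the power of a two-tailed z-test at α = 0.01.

SE = σ/√n = 15/√33 = 2.611. Non-centrality λ = d/SE = 9/2.611 = 3.447. Power ≈ Φ(λ - z_{α/2}) = Φ(3.447 - 2.576) = Φ(0.871) = 0.808.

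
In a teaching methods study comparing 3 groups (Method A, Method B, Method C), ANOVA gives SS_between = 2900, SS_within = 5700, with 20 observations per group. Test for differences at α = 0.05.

df_between = 2, df_within = 57. F = MS_between/MS_within = 1450.0/100.0 = 14.5. F_crit ≈ 3.159. Reject H₀. At least one mean differs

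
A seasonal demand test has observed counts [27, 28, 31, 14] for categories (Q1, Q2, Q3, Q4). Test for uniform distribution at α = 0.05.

Expected = 25 each. χ² = Σ(O-E)²/E = 6.8. df = 3, critical value = 7.815. Fail to reject H₀.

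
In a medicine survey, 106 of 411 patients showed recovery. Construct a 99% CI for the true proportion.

p̂ = 0.258. CI = p̂ ± z*√(p̂(1-p̂)/n) = (0.202, 0.313)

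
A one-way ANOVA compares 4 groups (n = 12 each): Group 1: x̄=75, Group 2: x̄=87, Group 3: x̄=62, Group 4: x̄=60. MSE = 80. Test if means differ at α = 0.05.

Grand mean = 71.0. SS_between = 5688.0, MS_between = 1896.0. F = 23.7, F_crit ≈ 2.816. Reject H₀.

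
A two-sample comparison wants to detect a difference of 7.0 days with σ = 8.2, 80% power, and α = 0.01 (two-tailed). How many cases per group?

n per group = 2(z_α/2 + z_β)²σ²/d² = 2×(2.576 + 0.84)²×8.2²/7.0² = 32.03 → n = 33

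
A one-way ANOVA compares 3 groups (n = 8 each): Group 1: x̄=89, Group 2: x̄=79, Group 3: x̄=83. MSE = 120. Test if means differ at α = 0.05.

Grand mean = 83.67. SS_between = 405.33, MS_between = 202.67. F = 1.689, F_crit ≈ 3.467. Fail to reject H₀.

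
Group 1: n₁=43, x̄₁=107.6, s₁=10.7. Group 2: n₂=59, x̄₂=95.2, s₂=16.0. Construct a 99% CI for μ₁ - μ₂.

Difference = 12.4. SE = √(10.7²/43 + 16.0²/59) = 2.646. CI = (5.58, 19.22)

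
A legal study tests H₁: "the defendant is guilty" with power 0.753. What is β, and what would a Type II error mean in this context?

β = 1 - power = 1 - 0.753 = 0.247. A Type II error is failing to reject H₀ when H₀ is false (false negative) — here, failing to conclude that the defendant is guilty when in fact it is true. Consequence: acquitting a guilty person.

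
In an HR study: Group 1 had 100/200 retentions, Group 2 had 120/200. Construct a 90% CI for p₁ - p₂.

p̂₁ = 0.5, p̂₂ = 0.6. Difference = -0.1. CI = (-0.181, -0.019)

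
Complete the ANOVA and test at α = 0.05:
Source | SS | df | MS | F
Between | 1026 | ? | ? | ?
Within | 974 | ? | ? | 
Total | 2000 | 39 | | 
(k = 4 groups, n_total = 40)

df_between = 3, df_within = 36. MS_between = 342.0, MS_within = 27.06. F = 12.641, F_crit ≈ 2.866. Reject H₀.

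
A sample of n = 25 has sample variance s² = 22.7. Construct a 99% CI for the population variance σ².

df = 24. χ²_{0.005} = 45.559, χ²_{0.995} = 9.886. CI for σ² = ((n-1)s²/χ²_{α/2}, (n-1)s²/χ²_{1-α/2}) = (24·22.7/45.559, 24·22.7/9.886) = (11.96, 55.11)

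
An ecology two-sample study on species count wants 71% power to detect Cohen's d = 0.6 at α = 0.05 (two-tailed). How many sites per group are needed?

z_{α/2} = 1.96, z_β = Φ⁻¹(0.71) = 0.553. For medium effect (d = 0.6): n per group = 2(z_{α/2} + z_β)²/d² = 2(1.96 + 0.553)²/0.6² = 35.1 → 36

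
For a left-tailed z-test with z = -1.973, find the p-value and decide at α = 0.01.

p = P(Z < -1.973) = Φ(-1.973) ≈ 0.0242. Since p ≥ 0.01, fail to reject H₀ (not significant) at α = 0.01.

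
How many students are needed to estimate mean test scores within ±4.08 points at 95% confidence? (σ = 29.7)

n = (z*σ/E)² = (1.96×29.7/4.08)² = 203.6 → n = 204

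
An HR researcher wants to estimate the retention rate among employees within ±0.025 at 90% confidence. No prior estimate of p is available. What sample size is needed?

Conservative approach: use p = 0.5 (maximizes p(1-p) = 0.25). n = z²(0.25)/E² = 1.645²×0.25/0.025² = 1082.4 → n = 1083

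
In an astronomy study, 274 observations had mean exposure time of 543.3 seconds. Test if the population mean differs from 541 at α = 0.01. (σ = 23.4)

z = (x̄ - μ₀)/(σ/√n) = (543.3 - 541)/(23.4/√274) = 1.627. Critical value: ±2.576. Since |1.627| ≤ 2.576, Fail to reject H₀.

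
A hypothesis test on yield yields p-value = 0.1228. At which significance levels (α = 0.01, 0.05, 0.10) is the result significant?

p = 0.1228. Not significant at any of the given levels.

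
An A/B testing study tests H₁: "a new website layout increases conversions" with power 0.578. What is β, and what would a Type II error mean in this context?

β = 1 - power = 1 - 0.578 = 0.422. A Type II error is failing to reject H₀ when H₀ is false (false negative) — here, failing to conclude that a new website layout increases conversions when in fact it is true. Consequence: discarding a layout that would have improved conversions — lost revenue.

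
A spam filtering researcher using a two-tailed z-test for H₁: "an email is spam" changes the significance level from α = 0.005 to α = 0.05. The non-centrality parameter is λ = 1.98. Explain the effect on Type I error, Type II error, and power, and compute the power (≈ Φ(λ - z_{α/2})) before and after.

Increasing α from 0.005 to 0.05:
• Type I error rate increases (α is the Type I rate by definition).
• Critical value moves from z_{α/2} = 2.807 to 1.96, so power = Φ(λ - z_{α/2}) goes from Φ(1.98 - 2.807) = 0.204 to Φ(1.98 - 1.96) = 0.508.
• Type II error rate β = 1 - power therefore decreases (0.796 → 0.492).
Appropriate when false negatives are costly — here, a spam email lands in the inbox.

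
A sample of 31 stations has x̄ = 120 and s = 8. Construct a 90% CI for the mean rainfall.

CI = x̄ ± t*(s/√n) = 120 ± 1.697(8/√31) = (117.56, 122.44)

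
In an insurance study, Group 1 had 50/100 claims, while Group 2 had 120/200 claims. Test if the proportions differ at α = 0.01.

p̂₁ = 0.5, p̂₂ = 0.6, pooled p̂ = 0.567. z = -1.648. Critical: ±2.576. Fail to reject H₀.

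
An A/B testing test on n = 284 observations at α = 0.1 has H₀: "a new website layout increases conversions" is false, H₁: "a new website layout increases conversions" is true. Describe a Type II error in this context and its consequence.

Type II error: failing to reject H₀ when it is false — concluding that a new website layout increases conversions is not supported when in fact it is. Consequence: discarding a layout that would have improved conversions — lost revenue.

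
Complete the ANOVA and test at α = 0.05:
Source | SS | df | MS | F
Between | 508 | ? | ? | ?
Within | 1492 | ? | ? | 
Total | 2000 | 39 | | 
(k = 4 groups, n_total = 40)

df_between = 3, df_within = 36. MS_between = 169.33, MS_within = 41.44. F = 4.086, F_crit ≈ 2.866. Reject H₀.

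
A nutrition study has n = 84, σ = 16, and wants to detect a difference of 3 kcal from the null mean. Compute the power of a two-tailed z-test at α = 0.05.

SE = σ/√n = 16/√84 = 1.746. Non-centrality λ = d/SE = 3/1.746 = 1.718. Power ≈ Φ(λ - z_{α/2}) = Φ(1.718 - 1.96) = Φ(-0.242) = 0.405.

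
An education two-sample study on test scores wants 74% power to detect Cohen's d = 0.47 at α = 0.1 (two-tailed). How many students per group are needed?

z_{α/2} = 1.645, z_β = Φ⁻¹(0.74) = 0.643. For small effect (d = 0.47): n per group = 2(z_{α/2} + z_β)²/d² = 2(1.645 + 0.643)²/0.47² = 47.4 → 48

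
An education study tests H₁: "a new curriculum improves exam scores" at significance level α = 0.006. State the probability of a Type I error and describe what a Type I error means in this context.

P(Type I error) = α = 0.006. A Type I error is rejecting H₀ when H₀ is actually true (false positive) — here, concluding that a new curriculum improves exam scores when in fact this is not the case. Consequence: adopting a curriculum that gives no real benefit — disruption for nothing.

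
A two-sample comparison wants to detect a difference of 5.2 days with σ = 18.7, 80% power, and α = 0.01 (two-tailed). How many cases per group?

n per group = 2(z_α/2 + z_β)²σ²/d² = 2×(2.576 + 0.84)²×18.7²/5.2² = 301.8 → n = 302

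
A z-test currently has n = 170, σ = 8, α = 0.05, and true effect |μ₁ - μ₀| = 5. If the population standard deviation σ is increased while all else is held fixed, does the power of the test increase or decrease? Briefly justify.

Power decreases: a larger σ inflates the standard error σ/√n, pulling the sampling distribution under H₁ back toward the critical value.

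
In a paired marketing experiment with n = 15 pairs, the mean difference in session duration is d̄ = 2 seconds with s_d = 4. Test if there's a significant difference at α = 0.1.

t = d̄/(s_d/√n) = 2/(4/√15) = 1.936. df = 14, critical t = ±1.761. Reject H₀.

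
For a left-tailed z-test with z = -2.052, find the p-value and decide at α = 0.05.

p = P(Z < -2.052) = Φ(-2.052) ≈ 0.0201. Since p < 0.05, reject H₀ (significant) at α = 0.05.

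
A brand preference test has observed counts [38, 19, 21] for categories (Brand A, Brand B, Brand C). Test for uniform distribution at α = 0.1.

Expected = 26 each. χ² = Σ(O-E)²/E = 8.385. df = 2, critical value = 4.605. Reject H₀.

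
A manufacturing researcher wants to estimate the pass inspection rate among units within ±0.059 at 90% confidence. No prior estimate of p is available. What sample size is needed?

Conservative approach: use p = 0.5 (maximizes p(1-p) = 0.25). n = z²(0.25)/E² = 1.645²×0.25/0.059² = 194.3 → n = 195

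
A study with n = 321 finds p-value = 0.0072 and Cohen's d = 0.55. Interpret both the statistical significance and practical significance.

Statistically significant (p = 0.0072 < 0.05). Cohen's d = 0.55 indicates a medium effect size. Both statistical and practical significance should be considered.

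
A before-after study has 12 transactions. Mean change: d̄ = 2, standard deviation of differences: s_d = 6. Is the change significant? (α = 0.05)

t = d̄/(s_d/√n) = 2/(6/√12) = 1.155. df = 11, critical t = ±2.201. Fail to reject H₀.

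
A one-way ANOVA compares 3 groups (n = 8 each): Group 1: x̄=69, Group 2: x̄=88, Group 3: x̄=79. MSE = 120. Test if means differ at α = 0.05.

Grand mean = 78.67. SS_between = 1445.33, MS_between = 722.67. F = 6.022, F_crit ≈ 3.467. Reject H₀.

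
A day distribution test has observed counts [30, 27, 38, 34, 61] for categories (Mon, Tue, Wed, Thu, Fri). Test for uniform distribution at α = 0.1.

Expected = 38 each. χ² = Σ(O-E)²/E = 19.211. df = 4, critical value = 7.779. Reject H₀.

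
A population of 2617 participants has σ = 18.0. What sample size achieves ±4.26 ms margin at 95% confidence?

Without FPC: n₀ = (1.96×18.0/4.26)² = 68.586. With FPC: n = n₀N/(n₀+N-1) = 66.9 → n = 67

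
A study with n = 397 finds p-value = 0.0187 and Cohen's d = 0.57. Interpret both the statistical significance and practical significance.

Statistically significant (p = 0.0187 < 0.05). Cohen's d = 0.57 indicates a medium effect size. Both statistical and practical significance should be considered.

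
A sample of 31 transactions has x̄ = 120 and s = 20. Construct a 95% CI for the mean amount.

CI = x̄ ± t*(s/√n) = 120 ± 2.042(20/√31) = (112.66, 127.34)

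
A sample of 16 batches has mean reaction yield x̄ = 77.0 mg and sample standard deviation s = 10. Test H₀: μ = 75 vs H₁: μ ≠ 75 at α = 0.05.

t = (x̄ - μ₀)/(s/√n) = (77.0 - 75)/(10/√16) = 0.8. df = 15, critical t = ±2.131. Fail to reject H₀.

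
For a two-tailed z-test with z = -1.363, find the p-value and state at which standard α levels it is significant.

p = 2·P(Z > |-1.363|) = 2·(1 - Φ(1.363)) ≈ 0.1729. Not significant at any standard level.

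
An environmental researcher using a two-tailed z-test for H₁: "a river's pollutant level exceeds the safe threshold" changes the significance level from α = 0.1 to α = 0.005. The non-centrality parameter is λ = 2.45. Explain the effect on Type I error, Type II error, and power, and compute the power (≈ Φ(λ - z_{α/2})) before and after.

Decreasing α from 0.1 to 0.005:
• Type I error rate decreases (α is the Type I rate by definition).
• Critical value moves from z_{α/2} = 1.645 to 2.807, so power = Φ(λ - z_{α/2}) goes from Φ(2.45 - 1.645) = 0.79 to Φ(2.45 - 2.807) = 0.361.
• Type II error rate β = 1 - power therefore increases (0.21 → 0.639).
Appropriate when false positives are costly — here, shutting down a compliant factory unnecessarily.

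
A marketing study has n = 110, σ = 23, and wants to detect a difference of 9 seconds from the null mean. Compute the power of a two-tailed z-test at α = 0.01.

SE = σ/√n = 23/√110 = 2.193. Non-centrality λ = d/SE = 9/2.193 = 4.104. Power ≈ Φ(λ - z_{α/2}) = Φ(4.104 - 2.576) = Φ(1.528) = 0.937.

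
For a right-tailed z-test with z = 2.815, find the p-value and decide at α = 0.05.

p = P(Z > 2.815) = 1 - Φ(2.815) ≈ 0.0024. Since p < 0.05, reject H₀ (significant) at α = 0.05.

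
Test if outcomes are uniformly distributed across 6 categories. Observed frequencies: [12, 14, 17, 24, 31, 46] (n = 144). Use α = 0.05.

Expected = 24 each. χ² = Σ(O-E)²/E = 34.417. df = 5, critical value = 11.07. Reject H₀.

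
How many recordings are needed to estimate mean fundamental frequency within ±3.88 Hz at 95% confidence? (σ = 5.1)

n = (z*σ/E)² = (1.96×5.1/3.88)² = 6.6 → n = 7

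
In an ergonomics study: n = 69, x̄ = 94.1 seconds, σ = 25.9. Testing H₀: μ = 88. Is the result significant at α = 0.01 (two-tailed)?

z = (94.1 - 88)/(25.9/√69) = 1.956. Since |z| ≤ 2.576, not significant at α = 0.01.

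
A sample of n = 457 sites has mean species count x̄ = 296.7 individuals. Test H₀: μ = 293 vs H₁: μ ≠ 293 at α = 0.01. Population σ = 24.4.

z = (x̄ - μ₀)/(σ/√n) = (296.7 - 293)/(24.4/√457) = 3.242. Critical value: ±2.576. Since |3.242| > 2.576, Reject H₀.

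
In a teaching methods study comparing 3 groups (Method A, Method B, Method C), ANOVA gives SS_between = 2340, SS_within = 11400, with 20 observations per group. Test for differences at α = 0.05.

df_between = 2, df_within = 57. F = MS_between/MS_within = 1170.0/200.0 = 5.85. F_crit ≈ 3.159. Reject H₀. At least one mean differs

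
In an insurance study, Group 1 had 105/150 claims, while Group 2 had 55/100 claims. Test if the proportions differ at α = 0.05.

p̂₁ = 0.7, p̂₂ = 0.55, pooled p̂ = 0.64. z = 2.421. Critical: ±1.96. Reject H₀.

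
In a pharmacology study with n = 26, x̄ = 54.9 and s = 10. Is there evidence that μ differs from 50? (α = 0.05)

t = (x̄ - μ₀)/(s/√n) = (54.9 - 50)/(10/√26) = 2.499. df = 25, critical t = ±2.06. Reject H₀.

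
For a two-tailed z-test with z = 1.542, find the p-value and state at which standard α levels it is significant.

p = 2·P(Z > |1.542|) = 2·(1 - Φ(1.542)) ≈ 0.1231. Not significant at any standard level.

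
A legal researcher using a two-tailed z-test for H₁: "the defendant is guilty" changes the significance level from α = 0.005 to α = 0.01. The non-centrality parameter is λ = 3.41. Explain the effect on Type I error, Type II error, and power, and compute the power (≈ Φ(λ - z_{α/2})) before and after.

Increasing α from 0.005 to 0.01:
• Type I error rate increases (α is the Type I rate by definition).
• Critical value moves from z_{α/2} = 2.807 to 2.576, so power = Φ(λ - z_{α/2}) goes from Φ(3.41 - 2.807) = 0.727 to Φ(3.41 - 2.576) = 0.798.
• Type II error rate β = 1 - power therefore decreases (0.273 → 0.202).
Appropriate when false negatives are costly — here, acquitting a guilty person.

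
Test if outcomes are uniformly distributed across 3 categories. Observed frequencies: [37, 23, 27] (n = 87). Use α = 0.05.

Expected = 29 each. χ² = Σ(O-E)²/E = 3.586. df = 2, critical value = 5.991. Fail to reject H₀.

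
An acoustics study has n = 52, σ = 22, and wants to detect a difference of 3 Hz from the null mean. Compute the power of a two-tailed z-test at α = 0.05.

SE = σ/√n = 22/√52 = 3.051. Non-centrality λ = d/SE = 3/3.051 = 0.983. Power ≈ Φ(λ - z_{α/2}) = Φ(0.983 - 1.96) = Φ(-0.977) = 0.164.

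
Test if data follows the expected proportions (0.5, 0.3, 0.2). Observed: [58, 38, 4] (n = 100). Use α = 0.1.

Expected: [50.0, 30.0, 20.0]. χ² = 16.213. df = 2, critical = 4.605. Reject H₀.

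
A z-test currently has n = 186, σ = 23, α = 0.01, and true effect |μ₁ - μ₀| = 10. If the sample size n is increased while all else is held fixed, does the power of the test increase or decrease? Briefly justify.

Power increases: a larger n shrinks the standard error σ/√n, moving the sampling distribution under H₁ further from the critical value.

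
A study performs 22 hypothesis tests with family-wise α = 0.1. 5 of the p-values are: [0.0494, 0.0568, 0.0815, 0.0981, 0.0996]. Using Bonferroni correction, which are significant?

Bonferroni α = 0.1/22 = 0.00455. None of the given p-values are significant.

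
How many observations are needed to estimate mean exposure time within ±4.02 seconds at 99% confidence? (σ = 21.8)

n = (z*σ/E)² = (2.576×21.8/4.02)² = 195.1 → n = 196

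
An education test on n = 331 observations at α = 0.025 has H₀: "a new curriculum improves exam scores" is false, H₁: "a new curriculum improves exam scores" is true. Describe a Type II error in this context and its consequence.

Type II error: failing to reject H₀ when it is false — concluding that a new curriculum improves exam scores is not supported when in fact it is. Consequence: keeping the old curriculum when the new one would have helped students.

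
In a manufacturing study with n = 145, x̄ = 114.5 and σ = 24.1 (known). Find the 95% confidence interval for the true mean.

CI = x̄ ± z*(σ/√n) = 114.5 ± 1.96(24.1/√145) = 114.5 ± 3.92 = (110.58, 118.42)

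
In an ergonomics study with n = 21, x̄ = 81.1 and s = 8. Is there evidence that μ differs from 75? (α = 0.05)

t = (x̄ - μ₀)/(s/√n) = (81.1 - 75)/(8/√21) = 3.494. df = 20, critical t = ±2.086. Reject H₀.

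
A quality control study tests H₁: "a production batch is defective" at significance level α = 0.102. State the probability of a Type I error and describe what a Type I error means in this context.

P(Type I error) = α = 0.102. A Type I error is rejecting H₀ when H₀ is actually true (false positive) — here, concluding that a production batch is defective when in fact this is not the case. Consequence: scrapping a good batch — wasted material and cost for no reason.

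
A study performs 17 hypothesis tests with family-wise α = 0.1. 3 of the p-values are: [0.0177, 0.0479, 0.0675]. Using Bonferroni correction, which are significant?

Bonferroni α = 0.1/17 = 0.00588. None of the given p-values are significant.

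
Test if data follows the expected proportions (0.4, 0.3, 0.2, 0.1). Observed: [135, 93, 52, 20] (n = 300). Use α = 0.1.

Expected: [120.0, 90.0, 60.0, 30.0]. χ² = 6.375. df = 3, critical = 6.251. Reject H₀.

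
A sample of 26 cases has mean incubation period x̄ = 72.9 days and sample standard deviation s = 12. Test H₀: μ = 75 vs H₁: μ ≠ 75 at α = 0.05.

t = (x̄ - μ₀)/(s/√n) = (72.9 - 75)/(12/√26) = -0.892. df = 25, critical t = ±2.06. Fail to reject H₀.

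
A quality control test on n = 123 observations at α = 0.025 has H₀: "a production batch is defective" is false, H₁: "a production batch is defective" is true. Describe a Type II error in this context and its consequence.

Type II error: failing to reject H₀ when it is false — concluding that a production batch is defective is not supported when in fact it is. Consequence: shipping a defective batch — faulty products reach customers.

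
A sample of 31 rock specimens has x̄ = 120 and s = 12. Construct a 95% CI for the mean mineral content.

CI = x̄ ± t*(s/√n) = 120 ± 2.042(12/√31) = (115.6, 124.4)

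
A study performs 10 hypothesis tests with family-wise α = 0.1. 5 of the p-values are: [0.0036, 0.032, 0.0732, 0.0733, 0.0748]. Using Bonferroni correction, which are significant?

Bonferroni α = 0.1/10 = 0.01. Significant p-values: [0.0036]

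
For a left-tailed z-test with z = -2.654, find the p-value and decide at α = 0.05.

p = P(Z < -2.654) = Φ(-2.654) ≈ 0.004. Since p < 0.05, reject H₀ (significant) at α = 0.05.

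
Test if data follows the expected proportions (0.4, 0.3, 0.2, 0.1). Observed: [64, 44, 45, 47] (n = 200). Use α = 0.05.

Expected: [80.0, 60.0, 40.0, 20.0]. χ² = 44.542. df = 3, critical = 7.815. Reject H₀.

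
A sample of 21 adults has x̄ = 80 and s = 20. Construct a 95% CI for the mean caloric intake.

CI = x̄ ± t*(s/√n) = 80 ± 2.086(20/√21) = (70.9, 89.1)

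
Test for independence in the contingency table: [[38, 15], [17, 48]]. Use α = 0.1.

χ² = 24.335. df = 1, critical = 2.706. Reject H₀. Variables are dependent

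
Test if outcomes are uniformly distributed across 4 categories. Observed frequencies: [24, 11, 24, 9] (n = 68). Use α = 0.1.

Expected = 17 each. χ² = Σ(O-E)²/E = 11.647. df = 3, critical value = 6.251. Reject H₀.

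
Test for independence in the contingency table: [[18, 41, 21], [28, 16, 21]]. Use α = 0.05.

χ² = 11.712. df = 2, critical = 5.991. Reject H₀. Variables are dependent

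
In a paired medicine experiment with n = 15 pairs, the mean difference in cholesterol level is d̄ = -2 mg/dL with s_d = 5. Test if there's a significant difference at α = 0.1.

t = d̄/(s_d/√n) = -2/(5/√15) = -1.549. df = 14, critical t = ±1.761. Fail to reject H₀.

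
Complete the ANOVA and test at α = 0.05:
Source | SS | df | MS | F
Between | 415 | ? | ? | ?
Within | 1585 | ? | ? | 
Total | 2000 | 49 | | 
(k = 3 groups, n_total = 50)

df_between = 2, df_within = 47. MS_between = 207.5, MS_within = 33.72. F = 6.153, F_crit ≈ 3.195. Reject H₀.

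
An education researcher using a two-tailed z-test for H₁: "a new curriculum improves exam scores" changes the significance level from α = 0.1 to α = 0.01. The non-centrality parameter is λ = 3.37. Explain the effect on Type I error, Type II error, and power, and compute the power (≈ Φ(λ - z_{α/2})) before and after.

Decreasing α from 0.1 to 0.01:
• Type I error rate decreases (α is the Type I rate by definition).
• Critical value moves from z_{α/2} = 1.645 to 2.576, so power = Φ(λ - z_{α/2}) goes from Φ(3.37 - 1.645) = 0.958 to Φ(3.37 - 2.576) = 0.786.
• Type II error rate β = 1 - power therefore increases (0.042 → 0.214).
Appropriate when false positives are costly — here, adopting a curriculum that gives no real benefit — disruption for nothing.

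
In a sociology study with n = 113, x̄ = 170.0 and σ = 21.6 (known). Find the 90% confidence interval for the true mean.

CI = x̄ ± z*(σ/√n) = 170.0 ± 1.645(21.6/√113) = 170.0 ± 3.34 = (166.66, 173.34)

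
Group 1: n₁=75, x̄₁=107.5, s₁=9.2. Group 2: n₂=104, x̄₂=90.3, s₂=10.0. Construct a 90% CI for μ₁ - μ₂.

Difference = 17.2. SE = √(9.2²/75 + 10.0²/104) = 1.446. CI = (14.82, 19.58)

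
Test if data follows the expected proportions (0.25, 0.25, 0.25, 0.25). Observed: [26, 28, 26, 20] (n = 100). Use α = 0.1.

Expected: [25.0, 25.0, 25.0, 25.0]. χ² = 1.44. df = 3, critical = 6.251. Fail to reject H₀.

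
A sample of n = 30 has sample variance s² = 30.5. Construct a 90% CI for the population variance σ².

df = 29. χ²_{0.05} = 42.557, χ²_{0.95} = 17.708. CI for σ² = ((n-1)s²/χ²_{α/2}, (n-1)s²/χ²_{1-α/2}) = (29·30.5/42.557, 29·30.5/17.708) = (20.78, 49.95)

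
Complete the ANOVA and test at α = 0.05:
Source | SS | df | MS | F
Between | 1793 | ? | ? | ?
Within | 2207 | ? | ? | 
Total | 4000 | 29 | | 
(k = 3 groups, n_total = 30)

df_between = 2, df_within = 27. MS_between = 896.5, MS_within = 81.74. F = 10.968, F_crit ≈ 3.354. Reject H₀.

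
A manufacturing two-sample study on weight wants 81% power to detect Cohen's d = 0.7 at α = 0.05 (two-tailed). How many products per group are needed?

z_{α/2} = 1.96, z_β = Φ⁻¹(0.81) = 0.878. For medium effect (d = 0.7): n per group = 2(z_{α/2} + z_β)²/d² = 2(1.96 + 0.878)²/0.7² = 32.9 → 33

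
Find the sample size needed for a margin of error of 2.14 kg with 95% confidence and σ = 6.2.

n = (z*σ/E)² = (1.96×6.2/2.14)² = 32.2 → n = 33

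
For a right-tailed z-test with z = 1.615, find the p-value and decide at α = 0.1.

p = P(Z > 1.615) = 1 - Φ(1.615) ≈ 0.0532. Since p < 0.1, reject H₀ (significant) at α = 0.1.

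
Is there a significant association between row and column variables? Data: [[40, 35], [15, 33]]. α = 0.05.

χ² = 5.774. df = 1, critical = 3.841. Reject H₀. Variables are dependent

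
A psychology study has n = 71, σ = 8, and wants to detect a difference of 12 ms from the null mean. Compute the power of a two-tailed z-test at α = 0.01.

SE = σ/√n = 8/√71 = 0.949. Non-centrality λ = d/SE = 12/0.949 = 12.639. Power ≈ Φ(λ - z_{α/2}) = Φ(12.639 - 2.576) = Φ(10.063) = 1.0.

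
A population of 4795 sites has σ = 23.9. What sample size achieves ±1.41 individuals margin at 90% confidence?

Without FPC: n₀ = (1.645×23.9/1.41)² = 777.48. With FPC: n = n₀N/(n₀+N-1) = 669.1 → n = 670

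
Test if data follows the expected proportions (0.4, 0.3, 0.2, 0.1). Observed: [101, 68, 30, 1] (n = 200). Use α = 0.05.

Expected: [80.0, 60.0, 40.0, 20.0]. χ² = 27.129. df = 3, critical = 7.815. Reject H₀.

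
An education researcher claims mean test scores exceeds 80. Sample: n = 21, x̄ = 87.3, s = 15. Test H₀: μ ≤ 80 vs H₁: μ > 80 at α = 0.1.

t = (87.3 - 80)/(15/√21) = 2.23, df = 20. Critical t = 1.325. Reject H₀.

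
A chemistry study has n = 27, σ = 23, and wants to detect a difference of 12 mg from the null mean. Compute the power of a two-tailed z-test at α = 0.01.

SE = σ/√n = 23/√27 = 4.426. Non-centrality λ = d/SE = 12/4.426 = 2.711. Power ≈ Φ(λ - z_{α/2}) = Φ(2.711 - 2.576) = Φ(0.135) = 0.554.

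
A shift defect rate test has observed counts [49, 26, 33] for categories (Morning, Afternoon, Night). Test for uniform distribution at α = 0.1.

Expected = 36 each. χ² = Σ(O-E)²/E = 7.722. df = 2, critical value = 4.605. Reject H₀.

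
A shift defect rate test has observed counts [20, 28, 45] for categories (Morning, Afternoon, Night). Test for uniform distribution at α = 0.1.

Expected = 31 each. χ² = Σ(O-E)²/E = 10.516. df = 2, critical value = 4.605. Reject H₀.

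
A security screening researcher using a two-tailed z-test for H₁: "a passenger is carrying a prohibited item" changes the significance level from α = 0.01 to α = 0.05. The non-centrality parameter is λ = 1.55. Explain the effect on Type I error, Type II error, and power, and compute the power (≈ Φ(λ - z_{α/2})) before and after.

Increasing α from 0.01 to 0.05:
• Type I error rate increases (α is the Type I rate by definition).
• Critical value moves from z_{α/2} = 2.576 to 1.96, so power = Φ(λ - z_{α/2}) goes from Φ(1.55 - 2.576) = 0.152 to Φ(1.55 - 1.96) = 0.341.
• Type II error rate β = 1 - power therefore decreases (0.848 → 0.659).
Appropriate when false negatives are costly — here, letting a prohibited item through — security breach.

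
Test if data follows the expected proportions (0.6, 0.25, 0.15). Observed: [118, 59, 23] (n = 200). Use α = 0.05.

Expected: [120.0, 50.0, 30.0]. χ² = 3.287. df = 2, critical = 5.991. Fail to reject H₀.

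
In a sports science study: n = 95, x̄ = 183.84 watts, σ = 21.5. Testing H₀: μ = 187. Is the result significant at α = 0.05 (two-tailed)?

z = (183.84 - 187)/(21.5/√95) = -1.433. Since |z| ≤ 1.96, not significant at α = 0.05.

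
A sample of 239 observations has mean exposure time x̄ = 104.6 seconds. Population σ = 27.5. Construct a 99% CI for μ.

CI = x̄ ± z*(σ/√n) = 104.6 ± 2.576(27.5/√239) = 104.6 ± 4.58 = (100.02, 109.18)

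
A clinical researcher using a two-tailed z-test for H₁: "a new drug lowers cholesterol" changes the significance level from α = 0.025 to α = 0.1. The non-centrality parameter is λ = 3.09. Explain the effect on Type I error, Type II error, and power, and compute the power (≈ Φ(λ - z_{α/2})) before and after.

Increasing α from 0.025 to 0.1:
• Type I error rate increases (α is the Type I rate by definition).
• Critical value moves from z_{α/2} = 2.241 to 1.645, so power = Φ(λ - z_{α/2}) goes from Φ(3.09 - 2.241) = 0.802 to Φ(3.09 - 1.645) = 0.926.
• Type II error rate β = 1 - power therefore decreases (0.198 → 0.074).
Appropriate when false negatives are costly — here, shelving an effective drug — patients miss out on a treatment that would have helped.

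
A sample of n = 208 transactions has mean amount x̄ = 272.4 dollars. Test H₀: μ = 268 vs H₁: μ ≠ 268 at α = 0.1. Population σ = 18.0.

z = (x̄ - μ₀)/(σ/√n) = (272.4 - 268)/(18.0/√208) = 3.525. Critical value: ±1.645. Since |3.525| > 1.645, Reject H₀.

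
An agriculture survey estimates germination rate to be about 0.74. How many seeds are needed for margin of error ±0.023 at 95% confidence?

n = z²p(1-p)/E² = 1.96²×0.74×0.26/0.023² = 1397.2 → n = 1398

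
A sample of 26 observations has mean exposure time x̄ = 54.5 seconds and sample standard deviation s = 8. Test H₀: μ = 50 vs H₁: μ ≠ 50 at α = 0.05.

t = (x̄ - μ₀)/(s/√n) = (54.5 - 50)/(8/√26) = 2.868. df = 25, critical t = ±2.06. Reject H₀.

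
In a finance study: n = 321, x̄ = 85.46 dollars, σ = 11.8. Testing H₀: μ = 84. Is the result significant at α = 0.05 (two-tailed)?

z = (85.46 - 84)/(11.8/√321) = 2.217. Since |z| > 1.96, significant at α = 0.05.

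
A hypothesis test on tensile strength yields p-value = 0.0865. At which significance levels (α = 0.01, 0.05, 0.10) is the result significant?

p = 0.0865. Significant at: α = 0.1.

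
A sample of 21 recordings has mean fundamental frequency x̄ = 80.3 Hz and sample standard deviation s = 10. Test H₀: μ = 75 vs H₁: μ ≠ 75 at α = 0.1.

t = (x̄ - μ₀)/(s/√n) = (80.3 - 75)/(10/√21) = 2.429. df = 20, critical t = ±1.725. Reject H₀.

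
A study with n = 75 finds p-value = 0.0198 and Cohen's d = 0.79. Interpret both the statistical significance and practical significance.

Statistically significant (p = 0.0198 < 0.05). Cohen's d = 0.79 indicates a medium effect size. Both statistical and practical significance should be considered.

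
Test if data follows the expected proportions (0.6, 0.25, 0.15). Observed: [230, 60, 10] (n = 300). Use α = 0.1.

Expected: [180.0, 75.0, 45.0]. χ² = 44.111. df = 2, critical = 4.605. Reject H₀.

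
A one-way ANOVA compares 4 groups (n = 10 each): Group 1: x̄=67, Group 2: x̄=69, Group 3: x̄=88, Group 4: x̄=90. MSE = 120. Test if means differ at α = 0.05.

Grand mean = 78.5. SS_between = 4450.0, MS_between = 1483.33. F = 12.361, F_crit ≈ 2.866. Reject H₀.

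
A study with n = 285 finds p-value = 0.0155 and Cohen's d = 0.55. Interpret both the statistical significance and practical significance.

Statistically significant (p = 0.0155 < 0.05). Cohen's d = 0.55 indicates a medium effect size. Both statistical and practical significance should be considered.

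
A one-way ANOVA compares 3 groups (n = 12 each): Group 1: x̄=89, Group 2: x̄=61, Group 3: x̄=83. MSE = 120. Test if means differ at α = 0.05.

Grand mean = 77.67. SS_between = 5216.0, MS_between = 2608.0. F = 21.733, F_crit ≈ 3.285. Reject H₀.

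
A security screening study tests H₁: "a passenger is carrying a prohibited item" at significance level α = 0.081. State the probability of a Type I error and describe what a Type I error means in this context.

P(Type I error) = α = 0.081. A Type I error is rejecting H₀ when H₀ is actually true (false positive) — here, concluding that a passenger is carrying a prohibited item when in fact this is not the case. Consequence: detaining an innocent passenger — delay and inconvenience.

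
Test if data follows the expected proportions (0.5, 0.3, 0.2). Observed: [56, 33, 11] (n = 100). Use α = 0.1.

Expected: [50.0, 30.0, 20.0]. χ² = 5.07. df = 2, critical = 4.605. Reject H₀.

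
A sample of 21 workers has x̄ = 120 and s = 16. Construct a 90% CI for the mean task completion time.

CI = x̄ ± t*(s/√n) = 120 ± 1.725(16/√21) = (113.98, 126.02)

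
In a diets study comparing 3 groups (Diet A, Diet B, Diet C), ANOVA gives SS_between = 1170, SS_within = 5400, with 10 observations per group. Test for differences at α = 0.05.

df_between = 2, df_within = 27. F = MS_between/MS_within = 585.0/200.0 = 2.925. F_crit ≈ 3.354. Fail to reject H₀.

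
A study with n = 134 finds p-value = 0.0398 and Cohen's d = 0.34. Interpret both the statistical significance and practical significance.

Statistically significant (p = 0.0398 < 0.05). Cohen's d = 0.34 indicates a small effect size. Both statistical and practical significance should be considered.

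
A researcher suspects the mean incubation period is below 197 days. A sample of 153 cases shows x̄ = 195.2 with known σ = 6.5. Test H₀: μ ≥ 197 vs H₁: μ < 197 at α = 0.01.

z = -3.425. Critical value: -2.33. Reject H₀.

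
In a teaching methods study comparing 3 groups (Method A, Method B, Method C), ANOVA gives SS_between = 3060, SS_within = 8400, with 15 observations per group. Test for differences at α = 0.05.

df_between = 2, df_within = 42. F = MS_between/MS_within = 1530.0/200.0 = 7.65. F_crit ≈ 3.22. Reject H₀. At least one mean differs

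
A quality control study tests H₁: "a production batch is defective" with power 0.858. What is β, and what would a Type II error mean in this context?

β = 1 - power = 1 - 0.858 = 0.142. A Type II error is failing to reject H₀ when H₀ is false (false negative) — here, failing to conclude that a production batch is defective when in fact it is true. Consequence: shipping a defective batch — faulty products reach customers.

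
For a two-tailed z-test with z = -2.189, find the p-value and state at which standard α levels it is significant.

p = 2·P(Z > |-2.189|) = 2·(1 - Φ(2.189)) ≈ 0.0286. Significant at α = 0.1; Significant at α = 0.05.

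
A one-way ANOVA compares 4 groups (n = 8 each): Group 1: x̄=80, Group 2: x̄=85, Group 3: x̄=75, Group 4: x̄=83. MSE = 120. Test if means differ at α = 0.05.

Grand mean = 80.75. SS_between = 454.0, MS_between = 151.33. F = 1.261, F_crit ≈ 2.947. Fail to reject H₀.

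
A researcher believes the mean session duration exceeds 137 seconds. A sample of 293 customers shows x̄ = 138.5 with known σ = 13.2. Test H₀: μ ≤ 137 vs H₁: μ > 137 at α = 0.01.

z = 1.945. Critical value: 2.33. Fail to reject H₀.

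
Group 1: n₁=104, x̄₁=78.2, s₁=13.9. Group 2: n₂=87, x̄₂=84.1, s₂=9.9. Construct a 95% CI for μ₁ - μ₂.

Difference = -5.9. SE = √(13.9²/104 + 9.9²/87) = 1.728. CI = (-9.29, -2.51)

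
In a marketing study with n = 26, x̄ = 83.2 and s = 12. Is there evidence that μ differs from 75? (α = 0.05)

t = (x̄ - μ₀)/(s/√n) = (83.2 - 75)/(12/√26) = 3.484. df = 25, critical t = ±2.06. Reject H₀.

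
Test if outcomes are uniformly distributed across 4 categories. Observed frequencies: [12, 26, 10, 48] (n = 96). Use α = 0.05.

Expected = 24 each. χ² = Σ(O-E)²/E = 38.333. df = 3, critical value = 7.815. Reject H₀.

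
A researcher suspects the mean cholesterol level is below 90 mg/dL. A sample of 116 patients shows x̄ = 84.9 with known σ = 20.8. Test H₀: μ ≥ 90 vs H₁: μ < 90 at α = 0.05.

z = -2.641. Critical value: -1.645. Reject H₀.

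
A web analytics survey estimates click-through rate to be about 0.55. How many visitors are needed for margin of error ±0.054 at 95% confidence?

n = z²p(1-p)/E² = 1.96²×0.55×0.45/0.054² = 326.1 → n = 327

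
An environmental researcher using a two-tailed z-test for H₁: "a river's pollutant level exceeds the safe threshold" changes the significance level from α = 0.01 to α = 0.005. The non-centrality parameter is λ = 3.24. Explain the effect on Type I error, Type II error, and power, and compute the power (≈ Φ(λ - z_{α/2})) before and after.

Decreasing α from 0.01 to 0.005:
• Type I error rate decreases (α is the Type I rate by definition).
• Critical value moves from z_{α/2} = 2.576 to 2.807, so power = Φ(λ - z_{α/2}) goes from Φ(3.24 - 2.576) = 0.747 to Φ(3.24 - 2.807) = 0.667.
• Type II error rate β = 1 - power therefore increases (0.253 → 0.333).
Appropriate when false positives are costly — here, shutting down a compliant factory unnecessarily.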